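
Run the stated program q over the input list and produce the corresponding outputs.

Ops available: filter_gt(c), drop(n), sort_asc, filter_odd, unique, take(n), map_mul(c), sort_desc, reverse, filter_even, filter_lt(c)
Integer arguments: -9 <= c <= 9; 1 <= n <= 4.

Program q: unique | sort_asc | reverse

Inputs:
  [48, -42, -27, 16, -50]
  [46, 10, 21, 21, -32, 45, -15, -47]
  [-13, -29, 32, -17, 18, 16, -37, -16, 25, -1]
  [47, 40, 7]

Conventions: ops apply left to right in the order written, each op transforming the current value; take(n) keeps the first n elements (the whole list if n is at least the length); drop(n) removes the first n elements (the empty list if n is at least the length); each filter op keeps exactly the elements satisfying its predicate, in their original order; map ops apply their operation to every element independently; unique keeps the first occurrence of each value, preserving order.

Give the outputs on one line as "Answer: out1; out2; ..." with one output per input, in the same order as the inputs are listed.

[48, 16, -27, -42, -50]; [46, 45, 21, 10, -15, -32, -47]; [32, 25, 18, 16, -1, -13, -16, -17, -29, -37]; [47, 40, 7]

Execution, op by op:
  [48, -42, -27, 16, -50] -> [48, -42, -27, 16, -50] -> [-50, -42, -27, 16, 48] -> [48, 16, -27, -42, -50]
  [46, 10, 21, 21, -32, 45, -15, -47] -> [46, 10, 21, -32, 45, -15, -47] -> [-47, -32, -15, 10, 21, 45, 46] -> [46, 45, 21, 10, -15, -32, -47]
  [-13, -29, 32, -17, 18, 16, -37, -16, 25, -1] -> [-13, -29, 32, -17, 18, 16, -37, -16, 25, -1] -> [-37, -29, -17, -16, -13, -1, 16, 18, 25, 32] -> [32, 25, 18, 16, -1, -13, -16, -17, -29, -37]
  [47, 40, 7] -> [47, 40, 7] -> [7, 40, 47] -> [47, 40, 7]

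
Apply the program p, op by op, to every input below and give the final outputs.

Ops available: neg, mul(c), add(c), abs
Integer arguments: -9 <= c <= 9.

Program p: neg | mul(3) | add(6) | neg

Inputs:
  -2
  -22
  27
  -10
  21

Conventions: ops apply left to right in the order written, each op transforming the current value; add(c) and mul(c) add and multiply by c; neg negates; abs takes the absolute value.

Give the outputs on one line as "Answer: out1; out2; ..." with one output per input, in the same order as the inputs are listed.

-12; -72; 75; -36; 57

Execution, op by op:
  -2 -> 2 -> 6 -> 12 -> -12
  -22 -> 22 -> 66 -> 72 -> -72
  27 -> -27 -> -81 -> -75 -> 75
  -10 -> 10 -> 30 -> 36 -> -36
  21 -> -21 -> -63 -> -57 -> 57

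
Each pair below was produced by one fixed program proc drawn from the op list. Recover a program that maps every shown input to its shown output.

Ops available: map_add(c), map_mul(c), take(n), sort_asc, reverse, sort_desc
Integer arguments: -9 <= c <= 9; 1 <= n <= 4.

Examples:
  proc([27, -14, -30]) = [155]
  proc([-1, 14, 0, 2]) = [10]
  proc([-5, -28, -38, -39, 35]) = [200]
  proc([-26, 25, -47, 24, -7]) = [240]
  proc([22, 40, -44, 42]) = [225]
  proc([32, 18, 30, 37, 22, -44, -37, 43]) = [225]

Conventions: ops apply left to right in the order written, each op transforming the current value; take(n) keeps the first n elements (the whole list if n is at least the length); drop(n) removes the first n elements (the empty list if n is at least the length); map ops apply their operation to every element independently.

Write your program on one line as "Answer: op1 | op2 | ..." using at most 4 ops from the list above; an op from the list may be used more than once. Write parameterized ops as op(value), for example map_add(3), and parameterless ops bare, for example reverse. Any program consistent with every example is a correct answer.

sort_asc | map_add(-1) | map_mul(-5) | take(1)

Check, running the answer program on each example:
  [27, -14, -30] -> [-30, -14, 27] -> [-31, -15, 26] -> [155, 75, -130] -> [155]
  [-1, 14, 0, 2] -> [-1, 0, 2, 14] -> [-2, -1, 1, 13] -> [10, 5, -5, -65] -> [10]
  [-5, -28, -38, -39, 35] -> [-39, -38, -28, -5, 35] -> [-40, -39, -29, -6, 34] -> [200, 195, 145, 30, -170] -> [200]
  [-26, 25, -47, 24, -7] -> [-47, -26, -7, 24, 25] -> [-48, -27, -8, 23, 24] -> [240, 135, 40, -115, -120] -> [240]
  [22, 40, -44, 42] -> [-44, 22, 40, 42] -> [-45, 21, 39, 41] -> [225, -105, -195, -205] -> [225]
  [32, 18, 30, 37, 22, -44, -37, 43] -> [-44, -37, 18, 22, 30, 32, 37, 43] -> [-45, -38, 17, 21, 29, 31, 36, 42] -> [225, 190, -85, -105, -145, -155, -180, -210] -> [225]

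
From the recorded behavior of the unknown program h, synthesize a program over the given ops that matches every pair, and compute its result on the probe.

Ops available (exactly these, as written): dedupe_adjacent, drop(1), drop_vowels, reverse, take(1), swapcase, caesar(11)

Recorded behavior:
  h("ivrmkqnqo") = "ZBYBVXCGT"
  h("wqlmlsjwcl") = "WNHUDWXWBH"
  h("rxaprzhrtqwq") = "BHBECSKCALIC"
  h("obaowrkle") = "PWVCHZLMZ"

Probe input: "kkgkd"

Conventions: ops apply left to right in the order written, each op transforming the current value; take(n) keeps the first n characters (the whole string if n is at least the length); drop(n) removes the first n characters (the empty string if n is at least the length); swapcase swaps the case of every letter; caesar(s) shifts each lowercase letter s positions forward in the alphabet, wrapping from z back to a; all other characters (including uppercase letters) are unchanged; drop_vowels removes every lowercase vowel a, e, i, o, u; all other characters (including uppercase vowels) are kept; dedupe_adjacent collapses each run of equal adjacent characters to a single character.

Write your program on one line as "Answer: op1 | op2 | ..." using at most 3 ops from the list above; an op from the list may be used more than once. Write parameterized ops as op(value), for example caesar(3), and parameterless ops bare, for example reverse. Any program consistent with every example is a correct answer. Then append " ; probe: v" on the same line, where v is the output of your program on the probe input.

caesar(11) | reverse | swapcase ; probe: "OVRVV"

Check, running the answer program on each example:
  "ivrmkqnqo" -> "tgcxvbybz" -> "zbybvxcgt" -> "ZBYBVXCGT"
  "wqlmlsjwcl" -> "hbwxwduhnw" -> "wnhudwxwbh" -> "WNHUDWXWBH"
  "rxaprzhrtqwq" -> "cilackscebhb" -> "bhbecskcalic" -> "BHBECSKCALIC"
  "obaowrkle" -> "zmlzhcvwp" -> "pwvchzlmz" -> "PWVCHZLMZ"
  probe: "kkgkd" -> "vvrvo" -> "ovrvv" -> "OVRVV"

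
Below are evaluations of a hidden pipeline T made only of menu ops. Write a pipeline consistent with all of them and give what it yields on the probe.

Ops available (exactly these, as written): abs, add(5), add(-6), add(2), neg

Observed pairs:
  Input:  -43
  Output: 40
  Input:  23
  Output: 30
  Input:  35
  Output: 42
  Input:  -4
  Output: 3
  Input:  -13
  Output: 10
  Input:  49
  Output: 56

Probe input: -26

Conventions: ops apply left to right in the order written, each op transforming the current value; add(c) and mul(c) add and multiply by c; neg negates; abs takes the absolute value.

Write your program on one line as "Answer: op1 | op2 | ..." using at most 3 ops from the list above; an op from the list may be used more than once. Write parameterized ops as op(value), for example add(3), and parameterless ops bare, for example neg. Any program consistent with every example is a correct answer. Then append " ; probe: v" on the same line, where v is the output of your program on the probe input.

add(5) | abs | add(2) ; probe: 23

Check, running the answer program on each example:
  -43 -> -38 -> 38 -> 40
  23 -> 28 -> 28 -> 30
  35 -> 40 -> 40 -> 42
  -4 -> 1 -> 1 -> 3
  -13 -> -8 -> 8 -> 10
  49 -> 54 -> 54 -> 56
  probe: -26 -> -21 -> 21 -> 23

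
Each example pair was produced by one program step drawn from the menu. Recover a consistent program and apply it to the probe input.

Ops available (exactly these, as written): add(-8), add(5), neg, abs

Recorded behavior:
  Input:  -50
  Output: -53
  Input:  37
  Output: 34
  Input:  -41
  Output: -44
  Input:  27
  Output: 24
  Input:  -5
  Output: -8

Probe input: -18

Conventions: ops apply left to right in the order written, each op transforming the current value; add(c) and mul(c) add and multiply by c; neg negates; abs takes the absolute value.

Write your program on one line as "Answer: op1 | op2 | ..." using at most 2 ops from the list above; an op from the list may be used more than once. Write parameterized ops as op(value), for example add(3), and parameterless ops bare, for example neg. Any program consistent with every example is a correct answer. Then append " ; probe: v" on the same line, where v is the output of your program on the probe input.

add(5) | add(-8) ; probe: -21

Check, running the answer program on each example:
  -50 -> -45 -> -53
  37 -> 42 -> 34
  -41 -> -36 -> -44
  27 -> 32 -> 24
  -5 -> 0 -> -8
  probe: -18 -> -13 -> -21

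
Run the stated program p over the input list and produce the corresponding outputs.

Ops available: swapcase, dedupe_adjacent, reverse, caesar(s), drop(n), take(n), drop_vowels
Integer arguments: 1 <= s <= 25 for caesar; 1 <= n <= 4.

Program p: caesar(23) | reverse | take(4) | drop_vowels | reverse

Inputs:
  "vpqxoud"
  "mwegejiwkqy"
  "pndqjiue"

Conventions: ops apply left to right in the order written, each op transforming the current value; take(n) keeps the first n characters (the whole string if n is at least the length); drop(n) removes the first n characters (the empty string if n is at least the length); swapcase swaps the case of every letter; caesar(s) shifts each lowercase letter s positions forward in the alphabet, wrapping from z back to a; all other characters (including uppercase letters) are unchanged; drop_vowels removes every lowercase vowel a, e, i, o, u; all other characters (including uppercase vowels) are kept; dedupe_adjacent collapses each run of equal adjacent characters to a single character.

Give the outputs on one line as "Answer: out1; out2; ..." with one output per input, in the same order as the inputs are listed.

Execution, op by op:
  "vpqxoud" -> "smnulra" -> "arlunms" -> "arlu" -> "rl" -> "lr"
  "mwegejiwkqy" -> "jtbdbgfthnv" -> "vnhtfgbdbtj" -> "vnht" -> "vnht" -> "thnv"
  "pndqjiue" -> "mkangfrb" -> "brfgnakm" -> "brfg" -> "brfg" -> "gfrb"

"lr"; "thnv"; "gfrb"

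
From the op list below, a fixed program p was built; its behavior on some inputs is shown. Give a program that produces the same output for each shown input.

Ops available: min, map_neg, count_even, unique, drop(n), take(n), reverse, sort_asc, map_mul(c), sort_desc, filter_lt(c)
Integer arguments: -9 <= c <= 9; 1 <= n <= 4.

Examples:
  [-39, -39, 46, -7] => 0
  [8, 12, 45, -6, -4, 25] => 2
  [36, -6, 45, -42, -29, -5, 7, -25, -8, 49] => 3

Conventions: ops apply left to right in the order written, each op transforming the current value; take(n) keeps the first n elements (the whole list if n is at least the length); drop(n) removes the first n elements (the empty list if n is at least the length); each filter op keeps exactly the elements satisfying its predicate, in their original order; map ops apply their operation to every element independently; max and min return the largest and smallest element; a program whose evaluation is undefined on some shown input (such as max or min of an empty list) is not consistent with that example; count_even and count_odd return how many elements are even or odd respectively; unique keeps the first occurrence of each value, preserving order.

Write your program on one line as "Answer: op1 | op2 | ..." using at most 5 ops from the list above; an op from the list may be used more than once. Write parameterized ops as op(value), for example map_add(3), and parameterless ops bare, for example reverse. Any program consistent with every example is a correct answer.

filter_lt(9) | filter_lt(1) | map_neg | count_even

Check, running the answer program on each example:
  [-39, -39, 46, -7] -> [-39, -39, -7] -> [-39, -39, -7] -> [39, 39, 7] -> 0
  [8, 12, 45, -6, -4, 25] -> [8, -6, -4] -> [-6, -4] -> [6, 4] -> 2
  [36, -6, 45, -42, -29, -5, 7, -25, -8, 49] -> [-6, -42, -29, -5, 7, -25, -8] -> [-6, -42, -29, -5, -25, -8] -> [6, 42, 29, 5, 25, 8] -> 3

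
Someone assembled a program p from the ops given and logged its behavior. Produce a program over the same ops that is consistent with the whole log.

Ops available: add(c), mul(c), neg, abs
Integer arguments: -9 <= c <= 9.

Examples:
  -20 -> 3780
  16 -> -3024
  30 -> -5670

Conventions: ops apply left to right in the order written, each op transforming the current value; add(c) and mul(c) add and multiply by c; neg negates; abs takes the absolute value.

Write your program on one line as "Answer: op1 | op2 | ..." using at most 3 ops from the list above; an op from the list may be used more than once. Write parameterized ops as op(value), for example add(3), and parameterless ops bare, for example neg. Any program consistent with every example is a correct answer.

mul(7) | mul(-3) | mul(9)

Check, running the answer program on each example:
  -20 -> -140 -> 420 -> 3780
  16 -> 112 -> -336 -> -3024
  30 -> 210 -> -630 -> -5670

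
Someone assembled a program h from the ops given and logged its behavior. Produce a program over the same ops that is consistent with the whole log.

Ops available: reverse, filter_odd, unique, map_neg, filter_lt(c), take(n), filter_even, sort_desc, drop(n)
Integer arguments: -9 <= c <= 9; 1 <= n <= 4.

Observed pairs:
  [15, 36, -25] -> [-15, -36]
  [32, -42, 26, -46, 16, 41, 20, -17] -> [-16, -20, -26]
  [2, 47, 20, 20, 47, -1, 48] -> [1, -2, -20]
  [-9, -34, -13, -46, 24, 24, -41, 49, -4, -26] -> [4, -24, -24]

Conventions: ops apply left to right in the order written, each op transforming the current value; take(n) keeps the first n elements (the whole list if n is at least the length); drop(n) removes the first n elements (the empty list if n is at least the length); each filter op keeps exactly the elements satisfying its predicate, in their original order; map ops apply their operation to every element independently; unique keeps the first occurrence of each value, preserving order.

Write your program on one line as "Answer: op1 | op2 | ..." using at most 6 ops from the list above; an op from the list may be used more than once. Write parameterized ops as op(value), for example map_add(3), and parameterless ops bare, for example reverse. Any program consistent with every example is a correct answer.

sort_desc | map_neg | filter_lt(6) | reverse | take(3)

Check, running the answer program on each example:
  [15, 36, -25] -> [36, 15, -25] -> [-36, -15, 25] -> [-36, -15] -> [-15, -36] -> [-15, -36]
  [32, -42, 26, -46, 16, 41, 20, -17] -> [41, 32, 26, 20, 16, -17, -42, -46] -> [-41, -32, -26, -20, -16, 17, 42, 46] -> [-41, -32, -26, -20, -16] -> [-16, -20, -26, -32, -41] -> [-16, -20, -26]
  [2, 47, 20, 20, 47, -1, 48] -> [48, 47, 47, 20, 20, 2, -1] -> [-48, -47, -47, -20, -20, -2, 1] -> [-48, -47, -47, -20, -20, -2, 1] -> [1, -2, -20, -20, -47, -47, -48] -> [1, -2, -20]
  [-9, -34, -13, -46, 24, 24, -41, 49, -4, -26] -> [49, 24, 24, -4, -9, -13, -26, -34, -41, -46] -> [-49, -24, -24, 4, 9, 13, 26, 34, 41, 46] -> [-49, -24, -24, 4] -> [4, -24, -24, -49] -> [4, -24, -24]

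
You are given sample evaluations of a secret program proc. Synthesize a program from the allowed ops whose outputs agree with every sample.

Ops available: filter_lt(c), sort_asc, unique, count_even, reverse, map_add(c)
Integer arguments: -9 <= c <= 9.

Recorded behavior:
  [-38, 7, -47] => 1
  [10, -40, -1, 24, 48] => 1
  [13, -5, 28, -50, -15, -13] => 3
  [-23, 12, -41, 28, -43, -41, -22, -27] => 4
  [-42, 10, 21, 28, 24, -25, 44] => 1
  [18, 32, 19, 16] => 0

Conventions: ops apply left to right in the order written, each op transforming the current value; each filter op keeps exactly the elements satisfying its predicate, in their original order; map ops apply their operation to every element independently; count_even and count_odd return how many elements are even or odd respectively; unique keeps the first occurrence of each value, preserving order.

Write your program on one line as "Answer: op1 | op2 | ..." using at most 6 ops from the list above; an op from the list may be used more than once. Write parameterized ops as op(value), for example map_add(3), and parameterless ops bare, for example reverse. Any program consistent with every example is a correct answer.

filter_lt(2) | sort_asc | map_add(8) | unique | map_add(9) | count_even

Check, running the answer program on each example:
  [-38, 7, -47] -> [-38, -47] -> [-47, -38] -> [-39, -30] -> [-39, -30] -> [-30, -21] -> 1
  [10, -40, -1, 24, 48] -> [-40, -1] -> [-40, -1] -> [-32, 7] -> [-32, 7] -> [-23, 16] -> 1
  [13, -5, 28, -50, -15, -13] -> [-5, -50, -15, -13] -> [-50, -15, -13, -5] -> [-42, -7, -5, 3] -> [-42, -7, -5, 3] -> [-33, 2, 4, 12] -> 3
  [-23, 12, -41, 28, -43, -41, -22, -27] -> [-23, -41, -43, -41, -22, -27] -> [-43, -41, -41, -27, -23, -22] -> [-35, -33, -33, -19, -15, -14] -> [-35, -33, -19, -15, -14] -> [-26, -24, -10, -6, -5] -> 4
  [-42, 10, 21, 28, 24, -25, 44] -> [-42, -25] -> [-42, -25] -> [-34, -17] -> [-34, -17] -> [-25, -8] -> 1
  [18, 32, 19, 16] -> [] -> [] -> [] -> [] -> [] -> 0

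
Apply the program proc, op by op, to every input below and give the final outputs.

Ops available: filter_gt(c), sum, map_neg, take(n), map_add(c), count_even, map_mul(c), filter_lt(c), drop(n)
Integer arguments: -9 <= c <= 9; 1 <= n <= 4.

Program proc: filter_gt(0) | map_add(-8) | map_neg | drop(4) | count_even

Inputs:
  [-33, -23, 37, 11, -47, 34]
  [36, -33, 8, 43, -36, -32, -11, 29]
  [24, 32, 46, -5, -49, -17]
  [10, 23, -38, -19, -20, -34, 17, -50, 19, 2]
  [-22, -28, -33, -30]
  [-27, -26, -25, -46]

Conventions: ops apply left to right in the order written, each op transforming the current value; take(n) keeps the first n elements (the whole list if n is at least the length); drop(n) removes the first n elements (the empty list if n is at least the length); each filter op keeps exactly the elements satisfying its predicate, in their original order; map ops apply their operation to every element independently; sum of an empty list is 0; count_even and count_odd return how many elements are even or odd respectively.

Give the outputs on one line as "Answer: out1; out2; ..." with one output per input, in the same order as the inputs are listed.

0; 0; 0; 1; 0; 0

Execution, op by op:
  [-33, -23, 37, 11, -47, 34] -> [37, 11, 34] -> [29, 3, 26] -> [-29, -3, -26] -> [] -> 0
  [36, -33, 8, 43, -36, -32, -11, 29] -> [36, 8, 43, 29] -> [28, 0, 35, 21] -> [-28, 0, -35, -21] -> [] -> 0
  [24, 32, 46, -5, -49, -17] -> [24, 32, 46] -> [16, 24, 38] -> [-16, -24, -38] -> [] -> 0
  [10, 23, -38, -19, -20, -34, 17, -50, 19, 2] -> [10, 23, 17, 19, 2] -> [2, 15, 9, 11, -6] -> [-2, -15, -9, -11, 6] -> [6] -> 1
  [-22, -28, -33, -30] -> [] -> [] -> [] -> [] -> 0
  [-27, -26, -25, -46] -> [] -> [] -> [] -> [] -> 0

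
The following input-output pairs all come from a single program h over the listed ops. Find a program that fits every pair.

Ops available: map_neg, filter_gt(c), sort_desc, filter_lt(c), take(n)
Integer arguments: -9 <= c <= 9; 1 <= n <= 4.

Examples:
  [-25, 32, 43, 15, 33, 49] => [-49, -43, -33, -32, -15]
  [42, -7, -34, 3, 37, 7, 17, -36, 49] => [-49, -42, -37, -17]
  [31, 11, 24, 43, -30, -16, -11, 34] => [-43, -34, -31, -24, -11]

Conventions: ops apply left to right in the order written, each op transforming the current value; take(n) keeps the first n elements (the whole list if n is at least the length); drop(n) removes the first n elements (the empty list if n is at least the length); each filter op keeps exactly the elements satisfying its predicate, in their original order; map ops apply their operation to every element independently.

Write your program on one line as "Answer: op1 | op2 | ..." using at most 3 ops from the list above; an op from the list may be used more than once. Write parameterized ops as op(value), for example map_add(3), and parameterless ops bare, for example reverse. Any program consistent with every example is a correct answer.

sort_desc | filter_gt(8) | map_neg

Check, running the answer program on each example:
  [-25, 32, 43, 15, 33, 49] -> [49, 43, 33, 32, 15, -25] -> [49, 43, 33, 32, 15] -> [-49, -43, -33, -32, -15]
  [42, -7, -34, 3, 37, 7, 17, -36, 49] -> [49, 42, 37, 17, 7, 3, -7, -34, -36] -> [49, 42, 37, 17] -> [-49, -42, -37, -17]
  [31, 11, 24, 43, -30, -16, -11, 34] -> [43, 34, 31, 24, 11, -11, -16, -30] -> [43, 34, 31, 24, 11] -> [-43, -34, -31, -24, -11]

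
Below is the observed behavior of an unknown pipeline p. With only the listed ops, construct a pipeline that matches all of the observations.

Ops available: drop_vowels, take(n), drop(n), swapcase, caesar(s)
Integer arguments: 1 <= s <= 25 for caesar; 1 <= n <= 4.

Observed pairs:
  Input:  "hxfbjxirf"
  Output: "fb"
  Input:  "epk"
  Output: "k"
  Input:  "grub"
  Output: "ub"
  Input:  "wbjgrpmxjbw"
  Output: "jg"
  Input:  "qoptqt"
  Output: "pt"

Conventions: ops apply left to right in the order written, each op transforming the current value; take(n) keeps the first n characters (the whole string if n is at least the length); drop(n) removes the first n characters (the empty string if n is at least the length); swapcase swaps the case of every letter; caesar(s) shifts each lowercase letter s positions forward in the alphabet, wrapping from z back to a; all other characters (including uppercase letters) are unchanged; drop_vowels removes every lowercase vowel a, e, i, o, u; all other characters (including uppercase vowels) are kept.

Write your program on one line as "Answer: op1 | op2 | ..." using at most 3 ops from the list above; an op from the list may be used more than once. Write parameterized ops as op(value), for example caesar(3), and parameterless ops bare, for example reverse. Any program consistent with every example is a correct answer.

take(4) | drop(2)

Check, running the answer program on each example:
  "hxfbjxirf" -> "hxfb" -> "fb"
  "epk" -> "epk" -> "k"
  "grub" -> "grub" -> "ub"
  "wbjgrpmxjbw" -> "wbjg" -> "jg"
  "qoptqt" -> "qopt" -> "pt"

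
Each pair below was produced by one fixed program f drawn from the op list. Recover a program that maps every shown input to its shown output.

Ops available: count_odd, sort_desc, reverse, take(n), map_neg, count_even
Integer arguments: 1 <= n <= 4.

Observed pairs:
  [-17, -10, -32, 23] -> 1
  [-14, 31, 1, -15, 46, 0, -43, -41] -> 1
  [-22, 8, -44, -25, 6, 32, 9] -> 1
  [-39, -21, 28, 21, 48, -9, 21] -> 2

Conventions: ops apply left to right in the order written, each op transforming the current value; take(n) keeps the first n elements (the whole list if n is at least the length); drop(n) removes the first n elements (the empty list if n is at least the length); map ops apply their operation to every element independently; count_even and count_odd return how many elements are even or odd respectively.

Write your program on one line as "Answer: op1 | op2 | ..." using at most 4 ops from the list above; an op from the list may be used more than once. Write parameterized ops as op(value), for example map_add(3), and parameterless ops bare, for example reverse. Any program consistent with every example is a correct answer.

sort_desc | take(2) | map_neg | count_even

Check, running the answer program on each example:
  [-17, -10, -32, 23] -> [23, -10, -17, -32] -> [23, -10] -> [-23, 10] -> 1
  [-14, 31, 1, -15, 46, 0, -43, -41] -> [46, 31, 1, 0, -14, -15, -41, -43] -> [46, 31] -> [-46, -31] -> 1
  [-22, 8, -44, -25, 6, 32, 9] -> [32, 9, 8, 6, -22, -25, -44] -> [32, 9] -> [-32, -9] -> 1
  [-39, -21, 28, 21, 48, -9, 21] -> [48, 28, 21, 21, -9, -21, -39] -> [48, 28] -> [-48, -28] -> 2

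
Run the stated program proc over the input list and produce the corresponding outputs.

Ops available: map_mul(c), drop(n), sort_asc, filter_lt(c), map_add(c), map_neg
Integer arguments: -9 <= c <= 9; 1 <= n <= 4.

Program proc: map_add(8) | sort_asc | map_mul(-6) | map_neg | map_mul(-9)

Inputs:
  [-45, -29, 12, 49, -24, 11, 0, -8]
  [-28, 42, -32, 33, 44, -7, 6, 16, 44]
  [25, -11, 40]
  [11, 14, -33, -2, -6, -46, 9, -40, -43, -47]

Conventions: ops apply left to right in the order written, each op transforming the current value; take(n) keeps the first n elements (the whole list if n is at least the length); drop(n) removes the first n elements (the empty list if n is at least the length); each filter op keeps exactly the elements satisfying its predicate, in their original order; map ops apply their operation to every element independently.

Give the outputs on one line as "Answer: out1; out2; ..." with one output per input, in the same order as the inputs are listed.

Execution, op by op:
  [-45, -29, 12, 49, -24, 11, 0, -8] -> [-37, -21, 20, 57, -16, 19, 8, 0] -> [-37, -21, -16, 0, 8, 19, 20, 57] -> [222, 126, 96, 0, -48, -114, -120, -342] -> [-222, -126, -96, 0, 48, 114, 120, 342] -> [1998, 1134, 864, 0, -432, -1026, -1080, -3078]
  [-28, 42, -32, 33, 44, -7, 6, 16, 44] -> [-20, 50, -24, 41, 52, 1, 14, 24, 52] -> [-24, -20, 1, 14, 24, 41, 50, 52, 52] -> [144, 120, -6, -84, -144, -246, -300, -312, -312] -> [-144, -120, 6, 84, 144, 246, 300, 312, 312] -> [1296, 1080, -54, -756, -1296, -2214, -2700, -2808, -2808]
  [25, -11, 40] -> [33, -3, 48] -> [-3, 33, 48] -> [18, -198, -288] -> [-18, 198, 288] -> [162, -1782, -2592]
  [11, 14, -33, -2, -6, -46, 9, -40, -43, -47] -> [19, 22, -25, 6, 2, -38, 17, -32, -35, -39] -> [-39, -38, -35, -32, -25, 2, 6, 17, 19, 22] -> [234, 228, 210, 192, 150, -12, -36, -102, -114, -132] -> [-234, -228, -210, -192, -150, 12, 36, 102, 114, 132] -> [2106, 2052, 1890, 1728, 1350, -108, -324, -918, -1026, -1188]

[1998, 1134, 864, 0, -432, -1026, -1080, -3078]; [1296, 1080, -54, -756, -1296, -2214, -2700, -2808, -2808]; [162, -1782, -2592]; [2106, 2052, 1890, 1728, 1350, -108, -324, -918, -1026, -1188]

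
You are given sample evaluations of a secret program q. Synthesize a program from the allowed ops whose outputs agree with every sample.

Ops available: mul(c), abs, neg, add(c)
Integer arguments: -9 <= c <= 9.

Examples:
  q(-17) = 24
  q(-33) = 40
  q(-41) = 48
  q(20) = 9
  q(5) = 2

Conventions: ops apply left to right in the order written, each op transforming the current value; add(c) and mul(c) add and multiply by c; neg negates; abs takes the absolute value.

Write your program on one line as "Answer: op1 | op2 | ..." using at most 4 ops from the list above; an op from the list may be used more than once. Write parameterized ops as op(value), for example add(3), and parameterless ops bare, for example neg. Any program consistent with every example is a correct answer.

neg | add(9) | abs | add(-2)

Check, running the answer program on each example:
  -17 -> 17 -> 26 -> 26 -> 24
  -33 -> 33 -> 42 -> 42 -> 40
  -41 -> 41 -> 50 -> 50 -> 48
  20 -> -20 -> -11 -> 11 -> 9
  5 -> -5 -> 4 -> 4 -> 2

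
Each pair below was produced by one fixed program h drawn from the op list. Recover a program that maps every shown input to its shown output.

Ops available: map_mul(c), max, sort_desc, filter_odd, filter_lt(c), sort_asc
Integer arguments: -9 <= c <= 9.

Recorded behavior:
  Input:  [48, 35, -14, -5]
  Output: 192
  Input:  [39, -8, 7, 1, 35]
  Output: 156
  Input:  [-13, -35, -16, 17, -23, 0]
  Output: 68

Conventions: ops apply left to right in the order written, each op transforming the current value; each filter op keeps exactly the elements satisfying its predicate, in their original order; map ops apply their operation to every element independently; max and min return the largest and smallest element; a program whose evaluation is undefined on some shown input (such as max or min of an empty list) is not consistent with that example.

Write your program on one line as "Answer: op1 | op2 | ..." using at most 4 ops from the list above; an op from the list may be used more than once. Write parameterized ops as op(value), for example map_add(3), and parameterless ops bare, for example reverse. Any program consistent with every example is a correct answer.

map_mul(4) | sort_desc | max

Check, running the answer program on each example:
  [48, 35, -14, -5] -> [192, 140, -56, -20] -> [192, 140, -20, -56] -> 192
  [39, -8, 7, 1, 35] -> [156, -32, 28, 4, 140] -> [156, 140, 28, 4, -32] -> 156
  [-13, -35, -16, 17, -23, 0] -> [-52, -140, -64, 68, -92, 0] -> [68, 0, -52, -64, -92, -140] -> 68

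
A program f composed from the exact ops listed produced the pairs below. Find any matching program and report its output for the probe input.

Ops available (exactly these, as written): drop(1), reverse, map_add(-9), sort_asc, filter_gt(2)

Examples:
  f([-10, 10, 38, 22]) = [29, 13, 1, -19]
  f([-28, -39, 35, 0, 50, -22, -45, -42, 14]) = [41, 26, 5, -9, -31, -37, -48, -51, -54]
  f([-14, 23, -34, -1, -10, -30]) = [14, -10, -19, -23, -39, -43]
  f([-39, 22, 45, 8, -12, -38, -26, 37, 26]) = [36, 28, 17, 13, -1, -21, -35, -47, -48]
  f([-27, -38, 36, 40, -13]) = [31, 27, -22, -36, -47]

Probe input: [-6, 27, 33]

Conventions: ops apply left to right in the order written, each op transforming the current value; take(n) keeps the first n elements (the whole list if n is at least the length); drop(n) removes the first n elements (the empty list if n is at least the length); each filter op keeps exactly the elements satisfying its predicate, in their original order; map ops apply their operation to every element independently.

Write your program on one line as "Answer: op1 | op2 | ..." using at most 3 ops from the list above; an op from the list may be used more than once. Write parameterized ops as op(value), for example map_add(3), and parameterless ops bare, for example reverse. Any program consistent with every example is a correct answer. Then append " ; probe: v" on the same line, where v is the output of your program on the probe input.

sort_asc | reverse | map_add(-9) ; probe: [24, 18, -15]

Check, running the answer program on each example:
  [-10, 10, 38, 22] -> [-10, 10, 22, 38] -> [38, 22, 10, -10] -> [29, 13, 1, -19]
  [-28, -39, 35, 0, 50, -22, -45, -42, 14] -> [-45, -42, -39, -28, -22, 0, 14, 35, 50] -> [50, 35, 14, 0, -22, -28, -39, -42, -45] -> [41, 26, 5, -9, -31, -37, -48, -51, -54]
  [-14, 23, -34, -1, -10, -30] -> [-34, -30, -14, -10, -1, 23] -> [23, -1, -10, -14, -30, -34] -> [14, -10, -19, -23, -39, -43]
  [-39, 22, 45, 8, -12, -38, -26, 37, 26] -> [-39, -38, -26, -12, 8, 22, 26, 37, 45] -> [45, 37, 26, 22, 8, -12, -26, -38, -39] -> [36, 28, 17, 13, -1, -21, -35, -47, -48]
  [-27, -38, 36, 40, -13] -> [-38, -27, -13, 36, 40] -> [40, 36, -13, -27, -38] -> [31, 27, -22, -36, -47]
  probe: [-6, 27, 33] -> [-6, 27, 33] -> [33, 27, -6] -> [24, 18, -15]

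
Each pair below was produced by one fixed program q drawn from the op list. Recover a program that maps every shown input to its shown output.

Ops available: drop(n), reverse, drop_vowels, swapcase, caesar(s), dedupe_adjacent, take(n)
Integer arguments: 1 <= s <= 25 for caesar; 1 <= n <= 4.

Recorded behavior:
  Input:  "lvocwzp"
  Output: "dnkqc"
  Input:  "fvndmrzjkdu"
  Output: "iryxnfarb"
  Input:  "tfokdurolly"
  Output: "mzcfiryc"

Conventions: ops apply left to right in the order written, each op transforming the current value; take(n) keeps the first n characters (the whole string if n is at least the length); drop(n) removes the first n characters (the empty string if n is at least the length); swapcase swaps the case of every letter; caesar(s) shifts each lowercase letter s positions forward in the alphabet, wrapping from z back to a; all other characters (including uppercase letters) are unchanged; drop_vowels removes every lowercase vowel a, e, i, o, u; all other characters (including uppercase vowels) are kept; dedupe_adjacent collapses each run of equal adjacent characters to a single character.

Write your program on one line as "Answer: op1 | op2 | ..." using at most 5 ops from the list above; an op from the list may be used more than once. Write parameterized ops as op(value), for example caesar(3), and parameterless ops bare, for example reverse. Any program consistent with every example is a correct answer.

drop(2) | caesar(11) | dedupe_adjacent | reverse | caesar(3)

Check, running the answer program on each example:
  "lvocwzp" -> "ocwzp" -> "znhka" -> "znhka" -> "akhnz" -> "dnkqc"
  "fvndmrzjkdu" -> "ndmrzjkdu" -> "yoxckuvof" -> "yoxckuvof" -> "fovukcxoy" -> "iryxnfarb"
  "tfokdurolly" -> "okdurolly" -> "zvofczwwj" -> "zvofczwj" -> "jwzcfovz" -> "mzcfiryc"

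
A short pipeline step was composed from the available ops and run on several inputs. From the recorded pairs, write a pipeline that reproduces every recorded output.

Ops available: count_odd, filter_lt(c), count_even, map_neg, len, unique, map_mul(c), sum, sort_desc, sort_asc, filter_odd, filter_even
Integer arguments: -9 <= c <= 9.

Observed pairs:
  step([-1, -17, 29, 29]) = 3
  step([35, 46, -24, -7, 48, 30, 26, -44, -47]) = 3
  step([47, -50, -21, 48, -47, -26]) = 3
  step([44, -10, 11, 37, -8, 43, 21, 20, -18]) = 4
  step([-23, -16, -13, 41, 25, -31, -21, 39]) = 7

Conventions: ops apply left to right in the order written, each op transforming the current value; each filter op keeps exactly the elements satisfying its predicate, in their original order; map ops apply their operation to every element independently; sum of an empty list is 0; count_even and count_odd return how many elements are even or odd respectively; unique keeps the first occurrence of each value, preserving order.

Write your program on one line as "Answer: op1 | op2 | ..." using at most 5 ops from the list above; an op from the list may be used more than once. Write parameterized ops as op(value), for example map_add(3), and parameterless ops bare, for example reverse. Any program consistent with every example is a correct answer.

unique | sort_desc | map_neg | count_odd

Check, running the answer program on each example:
  [-1, -17, 29, 29] -> [-1, -17, 29] -> [29, -1, -17] -> [-29, 1, 17] -> 3
  [35, 46, -24, -7, 48, 30, 26, -44, -47] -> [35, 46, -24, -7, 48, 30, 26, -44, -47] -> [48, 46, 35, 30, 26, -7, -24, -44, -47] -> [-48, -46, -35, -30, -26, 7, 24, 44, 47] -> 3
  [47, -50, -21, 48, -47, -26] -> [47, -50, -21, 48, -47, -26] -> [48, 47, -21, -26, -47, -50] -> [-48, -47, 21, 26, 47, 50] -> 3
  [44, -10, 11, 37, -8, 43, 21, 20, -18] -> [44, -10, 11, 37, -8, 43, 21, 20, -18] -> [44, 43, 37, 21, 20, 11, -8, -10, -18] -> [-44, -43, -37, -21, -20, -11, 8, 10, 18] -> 4
  [-23, -16, -13, 41, 25, -31, -21, 39] -> [-23, -16, -13, 41, 25, -31, -21, 39] -> [41, 39, 25, -13, -16, -21, -23, -31] -> [-41, -39, -25, 13, 16, 21, 23, 31] -> 7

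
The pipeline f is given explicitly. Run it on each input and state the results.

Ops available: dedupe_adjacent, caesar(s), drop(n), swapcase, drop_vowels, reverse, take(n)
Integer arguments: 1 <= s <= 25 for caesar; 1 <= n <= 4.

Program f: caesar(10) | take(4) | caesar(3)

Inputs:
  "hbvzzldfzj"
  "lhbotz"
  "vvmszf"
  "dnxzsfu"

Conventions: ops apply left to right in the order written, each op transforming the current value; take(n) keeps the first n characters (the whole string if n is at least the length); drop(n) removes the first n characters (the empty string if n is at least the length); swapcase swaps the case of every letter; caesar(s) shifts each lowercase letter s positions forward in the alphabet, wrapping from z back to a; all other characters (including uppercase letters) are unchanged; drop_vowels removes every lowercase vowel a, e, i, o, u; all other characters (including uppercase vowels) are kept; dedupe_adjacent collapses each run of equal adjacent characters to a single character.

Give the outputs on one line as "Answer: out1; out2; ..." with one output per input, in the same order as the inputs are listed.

"uoim"; "yuob"; "iizf"; "qakm"

Execution, op by op:
  "hbvzzldfzj" -> "rlfjjvnpjt" -> "rlfj" -> "uoim"
  "lhbotz" -> "vrlydj" -> "vrly" -> "yuob"
  "vvmszf" -> "ffwcjp" -> "ffwc" -> "iizf"
  "dnxzsfu" -> "nxhjcpe" -> "nxhj" -> "qakm"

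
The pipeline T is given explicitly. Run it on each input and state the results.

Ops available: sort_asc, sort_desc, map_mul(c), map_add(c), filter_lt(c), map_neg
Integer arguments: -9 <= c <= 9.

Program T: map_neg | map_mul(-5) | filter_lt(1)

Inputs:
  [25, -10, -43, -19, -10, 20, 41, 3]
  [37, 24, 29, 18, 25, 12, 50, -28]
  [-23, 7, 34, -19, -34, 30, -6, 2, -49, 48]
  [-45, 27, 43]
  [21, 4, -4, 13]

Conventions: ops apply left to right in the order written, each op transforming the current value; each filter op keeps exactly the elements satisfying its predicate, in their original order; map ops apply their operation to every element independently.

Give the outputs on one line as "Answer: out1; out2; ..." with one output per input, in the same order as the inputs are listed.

[-50, -215, -95, -50]; [-140]; [-115, -95, -170, -30, -245]; [-225]; [-20]

Execution, op by op:
  [25, -10, -43, -19, -10, 20, 41, 3] -> [-25, 10, 43, 19, 10, -20, -41, -3] -> [125, -50, -215, -95, -50, 100, 205, 15] -> [-50, -215, -95, -50]
  [37, 24, 29, 18, 25, 12, 50, -28] -> [-37, -24, -29, -18, -25, -12, -50, 28] -> [185, 120, 145, 90, 125, 60, 250, -140] -> [-140]
  [-23, 7, 34, -19, -34, 30, -6, 2, -49, 48] -> [23, -7, -34, 19, 34, -30, 6, -2, 49, -48] -> [-115, 35, 170, -95, -170, 150, -30, 10, -245, 240] -> [-115, -95, -170, -30, -245]
  [-45, 27, 43] -> [45, -27, -43] -> [-225, 135, 215] -> [-225]
  [21, 4, -4, 13] -> [-21, -4, 4, -13] -> [105, 20, -20, 65] -> [-20]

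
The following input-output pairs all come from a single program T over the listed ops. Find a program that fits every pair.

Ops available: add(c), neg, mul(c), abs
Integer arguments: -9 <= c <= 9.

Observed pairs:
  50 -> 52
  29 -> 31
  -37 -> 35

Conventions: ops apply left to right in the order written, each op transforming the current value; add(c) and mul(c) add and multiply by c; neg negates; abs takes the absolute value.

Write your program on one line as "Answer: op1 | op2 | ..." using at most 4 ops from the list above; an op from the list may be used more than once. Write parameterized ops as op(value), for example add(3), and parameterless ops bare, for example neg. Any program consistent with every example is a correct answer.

add(-8) | add(2) | add(8) | abs

Check, running the answer program on each example:
  50 -> 42 -> 44 -> 52 -> 52
  29 -> 21 -> 23 -> 31 -> 31
  -37 -> -45 -> -43 -> -35 -> 35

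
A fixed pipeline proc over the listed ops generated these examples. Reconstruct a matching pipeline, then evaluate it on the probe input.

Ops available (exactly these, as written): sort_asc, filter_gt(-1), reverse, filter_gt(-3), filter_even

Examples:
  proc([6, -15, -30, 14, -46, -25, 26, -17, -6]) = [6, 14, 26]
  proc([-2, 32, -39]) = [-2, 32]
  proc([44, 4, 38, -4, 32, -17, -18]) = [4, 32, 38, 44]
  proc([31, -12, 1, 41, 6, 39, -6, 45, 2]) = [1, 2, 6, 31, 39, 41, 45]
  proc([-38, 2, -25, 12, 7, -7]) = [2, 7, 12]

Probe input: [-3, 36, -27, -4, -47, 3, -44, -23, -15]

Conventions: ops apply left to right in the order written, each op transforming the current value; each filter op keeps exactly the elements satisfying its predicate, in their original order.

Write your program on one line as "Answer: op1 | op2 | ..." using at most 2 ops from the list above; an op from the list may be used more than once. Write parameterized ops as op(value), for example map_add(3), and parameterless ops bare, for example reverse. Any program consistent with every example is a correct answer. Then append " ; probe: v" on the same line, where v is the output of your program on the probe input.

sort_asc | filter_gt(-3) ; probe: [3, 36]

Check, running the answer program on each example:
  [6, -15, -30, 14, -46, -25, 26, -17, -6] -> [-46, -30, -25, -17, -15, -6, 6, 14, 26] -> [6, 14, 26]
  [-2, 32, -39] -> [-39, -2, 32] -> [-2, 32]
  [44, 4, 38, -4, 32, -17, -18] -> [-18, -17, -4, 4, 32, 38, 44] -> [4, 32, 38, 44]
  [31, -12, 1, 41, 6, 39, -6, 45, 2] -> [-12, -6, 1, 2, 6, 31, 39, 41, 45] -> [1, 2, 6, 31, 39, 41, 45]
  [-38, 2, -25, 12, 7, -7] -> [-38, -25, -7, 2, 7, 12] -> [2, 7, 12]
  probe: [-3, 36, -27, -4, -47, 3, -44, -23, -15] -> [-47, -44, -27, -23, -15, -4, -3, 3, 36] -> [3, 36]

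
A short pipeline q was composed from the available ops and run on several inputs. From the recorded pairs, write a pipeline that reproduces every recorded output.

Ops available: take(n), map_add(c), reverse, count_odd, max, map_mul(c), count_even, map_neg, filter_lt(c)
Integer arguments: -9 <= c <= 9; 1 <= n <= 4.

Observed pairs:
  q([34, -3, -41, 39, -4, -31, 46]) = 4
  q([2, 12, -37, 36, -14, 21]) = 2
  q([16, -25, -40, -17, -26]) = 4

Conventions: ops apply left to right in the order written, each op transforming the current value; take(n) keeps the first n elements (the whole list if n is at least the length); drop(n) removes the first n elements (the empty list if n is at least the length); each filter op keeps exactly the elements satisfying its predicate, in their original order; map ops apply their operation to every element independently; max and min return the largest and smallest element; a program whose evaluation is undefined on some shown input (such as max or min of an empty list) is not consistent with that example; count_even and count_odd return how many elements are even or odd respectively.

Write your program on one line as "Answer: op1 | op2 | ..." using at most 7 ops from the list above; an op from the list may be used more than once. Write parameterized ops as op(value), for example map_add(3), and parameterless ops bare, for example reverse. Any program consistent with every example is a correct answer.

map_mul(8) | filter_lt(-4) | map_add(-2) | map_neg | map_add(-6) | count_even

Check, running the answer program on each example:
  [34, -3, -41, 39, -4, -31, 46] -> [272, -24, -328, 312, -32, -248, 368] -> [-24, -328, -32, -248] -> [-26, -330, -34, -250] -> [26, 330, 34, 250] -> [20, 324, 28, 244] -> 4
  [2, 12, -37, 36, -14, 21] -> [16, 96, -296, 288, -112, 168] -> [-296, -112] -> [-298, -114] -> [298, 114] -> [292, 108] -> 2
  [16, -25, -40, -17, -26] -> [128, -200, -320, -136, -208] -> [-200, -320, -136, -208] -> [-202, -322, -138, -210] -> [202, 322, 138, 210] -> [196, 316, 132, 204] -> 4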